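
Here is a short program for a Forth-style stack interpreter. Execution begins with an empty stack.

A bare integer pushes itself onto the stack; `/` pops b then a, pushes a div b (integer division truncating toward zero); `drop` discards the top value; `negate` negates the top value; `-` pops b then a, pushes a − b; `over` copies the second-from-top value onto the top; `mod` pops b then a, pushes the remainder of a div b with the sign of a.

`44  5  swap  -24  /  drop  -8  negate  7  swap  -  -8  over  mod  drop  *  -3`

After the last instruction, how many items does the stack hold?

44     -> [44]
5      -> [44, 5]
swap   -> [5, 44]
-24    -> [5, 44, -24]
/      -> [5, -1]
drop   -> [5]
-8     -> [5, -8]
negate -> [5, 8]
7      -> [5, 8, 7]
swap   -> [5, 7, 8]
-      -> [5, -1]
-8     -> [5, -1, -8]
over   -> [5, -1, -8, -1]
mod    -> [5, -1, 0]
drop   -> [5, -1]
*      -> [-5]
-3     -> [-5, -3]

2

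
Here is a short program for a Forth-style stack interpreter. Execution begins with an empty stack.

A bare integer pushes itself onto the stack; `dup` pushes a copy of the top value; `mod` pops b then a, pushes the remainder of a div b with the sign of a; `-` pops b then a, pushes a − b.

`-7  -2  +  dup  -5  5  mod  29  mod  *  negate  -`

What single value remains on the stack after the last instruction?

-9

-7     : [-7]
-2     : [-7, -2]
+      : [-9]
dup    : [-9, -9]
-5     : [-9, -9, -5]
5      : [-9, -9, -5, 5]
mod    : [-9, -9, 0]
29     : [-9, -9, 0, 29]
mod    : [-9, -9, 0]
*      : [-9, 0]
negate : [-9, 0]
-      : [-9]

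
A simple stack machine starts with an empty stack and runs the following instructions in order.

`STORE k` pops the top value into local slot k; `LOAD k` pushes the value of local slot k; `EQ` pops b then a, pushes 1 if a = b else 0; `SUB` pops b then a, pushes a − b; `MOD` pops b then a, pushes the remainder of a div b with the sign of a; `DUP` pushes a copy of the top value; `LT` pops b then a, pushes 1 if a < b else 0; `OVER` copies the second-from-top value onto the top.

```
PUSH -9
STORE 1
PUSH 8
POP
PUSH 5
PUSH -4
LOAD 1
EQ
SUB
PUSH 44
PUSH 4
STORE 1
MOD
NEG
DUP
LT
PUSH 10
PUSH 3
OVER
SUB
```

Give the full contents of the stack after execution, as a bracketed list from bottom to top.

PUSH -9 → [-9]
STORE 1 → []
PUSH 8  → [8]
POP     → []
PUSH 5  → [5]
PUSH -4 → [5, -4]
LOAD 1  → [5, -4, -9]
EQ      → [5, 0]
SUB     → [5]
PUSH 44 → [5, 44]
PUSH 4  → [5, 44, 4]
STORE 1 → [5, 44]
MOD     → [5]
NEG     → [-5]
DUP     → [-5, -5]
LT      → [0]
PUSH 10 → [0, 10]
PUSH 3  → [0, 10, 3]
OVER    → [0, 10, 3, 10]
SUB     → [0, 10, -7]

[0, 10, -7]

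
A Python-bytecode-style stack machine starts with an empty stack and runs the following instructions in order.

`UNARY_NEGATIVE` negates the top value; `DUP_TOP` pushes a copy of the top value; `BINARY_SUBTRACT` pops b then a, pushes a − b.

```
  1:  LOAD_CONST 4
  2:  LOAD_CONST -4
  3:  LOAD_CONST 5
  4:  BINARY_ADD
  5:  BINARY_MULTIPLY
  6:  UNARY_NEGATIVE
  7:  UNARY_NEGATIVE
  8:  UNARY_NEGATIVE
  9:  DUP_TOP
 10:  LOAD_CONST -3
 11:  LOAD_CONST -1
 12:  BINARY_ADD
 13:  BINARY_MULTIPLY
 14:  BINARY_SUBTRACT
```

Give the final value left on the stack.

LOAD_CONST 4    -> [4]
LOAD_CONST -4   -> [4, -4]
LOAD_CONST 5    -> [4, -4, 5]
BINARY_ADD      -> [4, 1]
BINARY_MULTIPLY -> [4]
UNARY_NEGATIVE  -> [-4]
UNARY_NEGATIVE  -> [4]
UNARY_NEGATIVE  -> [-4]
DUP_TOP         -> [-4, -4]
LOAD_CONST -3   -> [-4, -4, -3]
LOAD_CONST -1   -> [-4, -4, -3, -1]
BINARY_ADD      -> [-4, -4, -4]
BINARY_MULTIPLY -> [-4, 16]
BINARY_SUBTRACT -> [-20]

-20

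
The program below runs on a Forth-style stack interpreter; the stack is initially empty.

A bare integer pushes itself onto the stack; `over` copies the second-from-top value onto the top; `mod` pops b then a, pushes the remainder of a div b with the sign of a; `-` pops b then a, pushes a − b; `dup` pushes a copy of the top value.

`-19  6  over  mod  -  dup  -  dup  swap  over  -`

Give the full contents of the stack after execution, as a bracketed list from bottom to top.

-19  : -19
6    : -19 6
over : -19 6 -19
mod  : -19 6
-    : -25
dup  : -25 -25
-    : 0
dup  : 0 0
swap : 0 0
over : 0 0 0
-    : 0 0

[0, 0]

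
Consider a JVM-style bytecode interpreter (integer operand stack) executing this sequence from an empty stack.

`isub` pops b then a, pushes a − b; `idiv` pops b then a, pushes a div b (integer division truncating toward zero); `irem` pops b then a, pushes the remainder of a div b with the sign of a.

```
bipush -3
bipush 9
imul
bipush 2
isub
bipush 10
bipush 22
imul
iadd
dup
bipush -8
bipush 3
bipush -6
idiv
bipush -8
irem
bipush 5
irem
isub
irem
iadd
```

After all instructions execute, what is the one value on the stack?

bipush -3  -3
bipush 9   -3 9
imul       -27
bipush 2   -27 2
isub       -29
bipush 10  -29 10
bipush 22  -29 10 22
imul       -29 220
iadd       191
dup        191 191
bipush -8  191 191 -8
bipush 3   191 191 -8 3
bipush -6  191 191 -8 3 -6
idiv       191 191 -8 0
bipush -8  191 191 -8 0 -8
irem       191 191 -8 0
bipush 5   191 191 -8 0 5
irem       191 191 -8 0
isub       191 191 -8
irem       191 7
iadd       198

198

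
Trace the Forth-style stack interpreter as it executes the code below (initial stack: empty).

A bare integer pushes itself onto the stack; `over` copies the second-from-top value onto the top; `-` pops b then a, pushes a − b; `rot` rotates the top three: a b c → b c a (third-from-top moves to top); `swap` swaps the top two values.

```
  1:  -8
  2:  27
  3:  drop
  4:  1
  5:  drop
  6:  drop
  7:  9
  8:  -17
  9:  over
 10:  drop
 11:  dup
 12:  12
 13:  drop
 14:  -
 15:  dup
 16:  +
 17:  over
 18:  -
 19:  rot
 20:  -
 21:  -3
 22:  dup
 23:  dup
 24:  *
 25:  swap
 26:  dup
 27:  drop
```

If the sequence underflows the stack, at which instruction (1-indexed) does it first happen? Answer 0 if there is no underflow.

-8    -8
27    -8 27
drop  -8
1     -8 1
drop  -8
drop  (empty)
9     9
-17   9 -17
over  9 -17 9
drop  9 -17
dup   9 -17 -17
12    9 -17 -17 12
drop  9 -17 -17
-     9 0
dup   9 0 0
+     9 0
over  9 0 9
-     9 -9
rot  — needs 3 operands, stack has 2 → underflow

19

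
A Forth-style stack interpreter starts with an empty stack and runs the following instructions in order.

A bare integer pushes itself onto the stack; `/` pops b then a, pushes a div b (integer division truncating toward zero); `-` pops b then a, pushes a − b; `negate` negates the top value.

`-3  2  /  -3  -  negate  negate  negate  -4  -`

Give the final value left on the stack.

2

-3     → -3
2      → -3 2
/      → -1
-3     → -1 -3
-      → 2
negate → -2
negate → 2
negate → -2
-4     → -2 -4
-      → 2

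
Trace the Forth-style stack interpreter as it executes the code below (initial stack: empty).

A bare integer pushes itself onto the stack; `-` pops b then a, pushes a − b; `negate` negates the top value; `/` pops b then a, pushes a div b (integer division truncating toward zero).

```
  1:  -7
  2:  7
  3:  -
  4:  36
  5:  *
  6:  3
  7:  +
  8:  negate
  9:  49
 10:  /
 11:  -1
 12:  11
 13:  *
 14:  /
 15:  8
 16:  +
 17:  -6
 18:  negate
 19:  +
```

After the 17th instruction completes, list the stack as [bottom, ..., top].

[8, -6]

-7      -7
7       -7 7
-       -14
36      -14 36
*       -504
3       -504 3
+       -501
negate  501
49      501 49
/       10
-1      10 -1
11      10 -1 11
*       10 -11
/       0
8       0 8
+       8
-6      8 -6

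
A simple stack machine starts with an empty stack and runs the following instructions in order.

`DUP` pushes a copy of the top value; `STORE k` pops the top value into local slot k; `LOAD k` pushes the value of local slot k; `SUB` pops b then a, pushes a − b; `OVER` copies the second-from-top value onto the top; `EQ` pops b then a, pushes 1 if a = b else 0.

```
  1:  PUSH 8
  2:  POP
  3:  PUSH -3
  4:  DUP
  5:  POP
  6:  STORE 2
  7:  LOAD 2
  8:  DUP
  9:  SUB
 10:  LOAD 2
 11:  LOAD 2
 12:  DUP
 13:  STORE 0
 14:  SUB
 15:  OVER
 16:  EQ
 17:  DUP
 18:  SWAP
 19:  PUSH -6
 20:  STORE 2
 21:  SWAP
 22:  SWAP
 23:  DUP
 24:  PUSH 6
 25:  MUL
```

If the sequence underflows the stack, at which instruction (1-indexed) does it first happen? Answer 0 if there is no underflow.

0

PUSH 8  : [8]
POP     : []
PUSH -3 : [-3]
DUP     : [-3, -3]
POP     : [-3]
STORE 2 : []
LOAD 2  : [-3]
DUP     : [-3, -3]
SUB     : [0]
LOAD 2  : [0, -3]
LOAD 2  : [0, -3, -3]
DUP     : [0, -3, -3, -3]
STORE 0 : [0, -3, -3]
SUB     : [0, 0]
OVER    : [0, 0, 0]
EQ      : [0, 1]
DUP     : [0, 1, 1]
SWAP    : [0, 1, 1]
PUSH -6 : [0, 1, 1, -6]
STORE 2 : [0, 1, 1]
SWAP    : [0, 1, 1]
SWAP    : [0, 1, 1]
DUP     : [0, 1, 1, 1]
PUSH 6  : [0, 1, 1, 1, 6]
MUL     : [0, 1, 1, 6]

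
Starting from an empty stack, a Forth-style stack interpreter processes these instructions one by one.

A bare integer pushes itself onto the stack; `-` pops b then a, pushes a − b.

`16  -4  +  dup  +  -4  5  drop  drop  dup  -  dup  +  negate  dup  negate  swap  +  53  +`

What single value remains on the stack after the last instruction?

16      [16]
-4      [16, -4]
+       [12]
dup     [12, 12]
+       [24]
-4      [24, -4]
5       [24, -4, 5]
drop    [24, -4]
drop    [24]
dup     [24, 24]
-       [0]
dup     [0, 0]
+       [0]
negate  [0]
dup     [0, 0]
negate  [0, 0]
swap    [0, 0]
+       [0]
53      [0, 53]
+       [53]

53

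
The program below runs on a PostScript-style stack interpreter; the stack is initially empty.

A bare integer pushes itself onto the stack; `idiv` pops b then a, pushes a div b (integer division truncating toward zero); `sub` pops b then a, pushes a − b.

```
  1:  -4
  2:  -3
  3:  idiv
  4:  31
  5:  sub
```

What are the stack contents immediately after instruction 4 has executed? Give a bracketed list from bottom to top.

[1, 31]

-4   → [-4]
-3   → [-4, -3]
idiv → [1]
31   → [1, 31]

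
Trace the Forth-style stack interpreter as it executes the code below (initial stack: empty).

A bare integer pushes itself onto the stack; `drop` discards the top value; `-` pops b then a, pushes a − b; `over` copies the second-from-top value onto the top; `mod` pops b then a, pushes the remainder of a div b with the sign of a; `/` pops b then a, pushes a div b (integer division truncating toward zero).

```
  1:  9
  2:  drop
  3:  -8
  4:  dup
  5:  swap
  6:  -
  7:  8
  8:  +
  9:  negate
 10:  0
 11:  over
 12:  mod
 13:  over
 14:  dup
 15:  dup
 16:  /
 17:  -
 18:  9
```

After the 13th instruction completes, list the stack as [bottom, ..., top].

[-8, 0, -8]

9      -> [9]
drop   -> []
-8     -> [-8]
dup    -> [-8, -8]
swap   -> [-8, -8]
-      -> [0]
8      -> [0, 8]
+      -> [8]
negate -> [-8]
0      -> [-8, 0]
over   -> [-8, 0, -8]
mod    -> [-8, 0]
over   -> [-8, 0, -8]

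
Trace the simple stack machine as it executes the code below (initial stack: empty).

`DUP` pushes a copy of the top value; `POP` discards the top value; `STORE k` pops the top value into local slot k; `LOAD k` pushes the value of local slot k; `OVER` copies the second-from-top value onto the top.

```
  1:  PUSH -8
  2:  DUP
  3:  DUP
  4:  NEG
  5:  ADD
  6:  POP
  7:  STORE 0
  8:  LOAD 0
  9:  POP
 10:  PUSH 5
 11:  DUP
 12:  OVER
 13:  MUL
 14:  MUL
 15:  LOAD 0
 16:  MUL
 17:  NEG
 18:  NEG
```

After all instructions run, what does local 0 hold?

-8

PUSH -8 : [-8]
DUP     : [-8, -8]
DUP     : [-8, -8, -8]
NEG     : [-8, -8, 8]
ADD     : [-8, 0]
POP     : [-8]
STORE 0 : []
LOAD 0  : [-8]
POP     : []
PUSH 5  : [5]
DUP     : [5, 5]
OVER    : [5, 5, 5]
MUL     : [5, 25]
MUL     : [125]
LOAD 0  : [125, -8]
MUL     : [-1000]
NEG     : [1000]
NEG     : [-1000]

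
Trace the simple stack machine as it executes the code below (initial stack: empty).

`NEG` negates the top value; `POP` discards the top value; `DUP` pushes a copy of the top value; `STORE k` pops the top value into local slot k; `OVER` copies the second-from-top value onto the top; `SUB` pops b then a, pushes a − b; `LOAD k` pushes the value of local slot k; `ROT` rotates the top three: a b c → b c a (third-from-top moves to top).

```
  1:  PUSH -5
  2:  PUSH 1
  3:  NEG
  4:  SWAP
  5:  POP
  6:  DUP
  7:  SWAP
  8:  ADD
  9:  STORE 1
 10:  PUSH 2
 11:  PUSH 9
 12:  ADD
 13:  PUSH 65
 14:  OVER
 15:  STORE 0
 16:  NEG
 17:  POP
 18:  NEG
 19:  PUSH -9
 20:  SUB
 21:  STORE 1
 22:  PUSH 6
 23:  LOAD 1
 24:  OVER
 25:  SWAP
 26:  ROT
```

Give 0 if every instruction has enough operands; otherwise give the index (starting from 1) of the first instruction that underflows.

PUSH -5 → -5
PUSH 1  → -5 1
NEG     → -5 -1
SWAP    → -1 -5
POP     → -1
DUP     → -1 -1
SWAP    → -1 -1
ADD     → -2
STORE 1 → (empty)
PUSH 2  → 2
PUSH 9  → 2 9
ADD     → 11
PUSH 65 → 11 65
OVER    → 11 65 11
STORE 0 → 11 65
NEG     → 11 -65
POP     → 11
NEG     → -11
PUSH -9 → -11 -9
SUB     → -2
STORE 1 → (empty)
PUSH 6  → 6
LOAD 1  → 6 -2
OVER    → 6 -2 6
SWAP    → 6 6 -2
ROT     → 6 -2 6

0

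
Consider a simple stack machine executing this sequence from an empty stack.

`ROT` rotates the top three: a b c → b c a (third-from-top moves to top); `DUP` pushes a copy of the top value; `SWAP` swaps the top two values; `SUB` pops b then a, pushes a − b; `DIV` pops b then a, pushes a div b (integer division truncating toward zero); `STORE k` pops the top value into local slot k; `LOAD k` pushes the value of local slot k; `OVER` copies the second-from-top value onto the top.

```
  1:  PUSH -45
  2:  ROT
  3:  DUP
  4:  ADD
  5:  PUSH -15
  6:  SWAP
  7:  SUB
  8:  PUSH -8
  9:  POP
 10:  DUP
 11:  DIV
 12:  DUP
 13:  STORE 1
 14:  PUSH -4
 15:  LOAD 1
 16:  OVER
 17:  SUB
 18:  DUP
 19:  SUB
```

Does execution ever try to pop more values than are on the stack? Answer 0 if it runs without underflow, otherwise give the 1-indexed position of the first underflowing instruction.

PUSH -45 : -45
ROT  — needs 3 operands, stack has 1 → underflow

2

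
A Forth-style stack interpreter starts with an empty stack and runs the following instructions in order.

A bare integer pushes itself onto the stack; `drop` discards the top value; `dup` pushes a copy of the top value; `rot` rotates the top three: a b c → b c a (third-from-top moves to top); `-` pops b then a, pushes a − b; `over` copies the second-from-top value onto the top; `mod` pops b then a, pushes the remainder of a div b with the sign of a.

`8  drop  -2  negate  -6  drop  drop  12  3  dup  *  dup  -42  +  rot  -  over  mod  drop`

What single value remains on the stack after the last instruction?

9

8      → 8
drop   → (empty)
-2     → -2
negate → 2
-6     → 2 -6
drop   → 2
drop   → (empty)
12     → 12
3      → 12 3
dup    → 12 3 3
*      → 12 9
dup    → 12 9 9
-42    → 12 9 9 -42
+      → 12 9 -33
rot    → 9 -33 12
-      → 9 -45
over   → 9 -45 9
mod    → 9 0
drop   → 9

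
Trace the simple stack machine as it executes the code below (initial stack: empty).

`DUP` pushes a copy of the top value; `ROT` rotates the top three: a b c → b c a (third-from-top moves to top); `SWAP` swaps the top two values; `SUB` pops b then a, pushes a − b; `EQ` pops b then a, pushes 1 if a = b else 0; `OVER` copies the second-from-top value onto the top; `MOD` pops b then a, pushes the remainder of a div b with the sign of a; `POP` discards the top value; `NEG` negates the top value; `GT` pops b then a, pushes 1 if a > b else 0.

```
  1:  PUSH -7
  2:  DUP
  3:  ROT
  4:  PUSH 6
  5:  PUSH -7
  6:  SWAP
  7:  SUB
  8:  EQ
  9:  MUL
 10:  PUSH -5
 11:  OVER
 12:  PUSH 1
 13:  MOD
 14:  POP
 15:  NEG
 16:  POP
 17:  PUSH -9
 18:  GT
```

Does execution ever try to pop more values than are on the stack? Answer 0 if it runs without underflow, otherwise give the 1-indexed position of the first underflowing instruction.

3

PUSH -7 → -7
DUP     → -7 -7
ROT  — needs 3 operands, stack has 2 → underflow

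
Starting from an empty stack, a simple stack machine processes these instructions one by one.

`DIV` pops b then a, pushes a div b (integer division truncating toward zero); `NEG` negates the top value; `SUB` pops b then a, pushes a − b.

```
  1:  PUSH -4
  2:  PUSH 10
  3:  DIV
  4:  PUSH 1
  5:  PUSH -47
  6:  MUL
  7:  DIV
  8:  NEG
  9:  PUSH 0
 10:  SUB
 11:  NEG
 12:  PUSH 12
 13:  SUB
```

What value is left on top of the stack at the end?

PUSH -4  -> [-4]
PUSH 10  -> [-4, 10]
DIV      -> [0]
PUSH 1   -> [0, 1]
PUSH -47 -> [0, 1, -47]
MUL      -> [0, -47]
DIV      -> [0]
NEG      -> [0]
PUSH 0   -> [0, 0]
SUB      -> [0]
NEG      -> [0]
PUSH 12  -> [0, 12]
SUB      -> [-12]

-12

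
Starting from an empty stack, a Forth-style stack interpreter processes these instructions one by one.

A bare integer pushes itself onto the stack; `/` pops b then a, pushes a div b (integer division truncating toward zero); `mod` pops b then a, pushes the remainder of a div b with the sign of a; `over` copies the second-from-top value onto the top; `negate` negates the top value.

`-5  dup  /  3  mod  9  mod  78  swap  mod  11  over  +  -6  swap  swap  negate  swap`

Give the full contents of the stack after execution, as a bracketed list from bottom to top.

[0, 6, 11]

-5     : [-5]
dup    : [-5, -5]
/      : [1]
3      : [1, 3]
mod    : [1]
9      : [1, 9]
mod    : [1]
78     : [1, 78]
swap   : [78, 1]
mod    : [0]
11     : [0, 11]
over   : [0, 11, 0]
+      : [0, 11]
-6     : [0, 11, -6]
swap   : [0, -6, 11]
swap   : [0, 11, -6]
negate : [0, 11, 6]
swap   : [0, 6, 11]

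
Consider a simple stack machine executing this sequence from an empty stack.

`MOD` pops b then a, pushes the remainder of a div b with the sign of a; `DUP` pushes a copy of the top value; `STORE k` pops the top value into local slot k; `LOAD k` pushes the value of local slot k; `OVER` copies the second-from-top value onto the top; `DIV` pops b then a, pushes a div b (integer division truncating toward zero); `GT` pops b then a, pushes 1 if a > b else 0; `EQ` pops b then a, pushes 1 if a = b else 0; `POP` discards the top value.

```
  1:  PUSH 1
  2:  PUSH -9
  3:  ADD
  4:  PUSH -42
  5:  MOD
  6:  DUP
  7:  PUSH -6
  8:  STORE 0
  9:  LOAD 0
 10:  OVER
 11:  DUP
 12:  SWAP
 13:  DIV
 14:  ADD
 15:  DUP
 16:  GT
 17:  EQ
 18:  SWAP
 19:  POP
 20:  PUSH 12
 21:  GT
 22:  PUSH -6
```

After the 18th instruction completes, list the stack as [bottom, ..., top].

PUSH 1    [1]
PUSH -9   [1, -9]
ADD       [-8]
PUSH -42  [-8, -42]
MOD       [-8]
DUP       [-8, -8]
PUSH -6   [-8, -8, -6]
STORE 0   [-8, -8]
LOAD 0    [-8, -8, -6]
OVER      [-8, -8, -6, -8]
DUP       [-8, -8, -6, -8, -8]
SWAP      [-8, -8, -6, -8, -8]
DIV       [-8, -8, -6, 1]
ADD       [-8, -8, -5]
DUP       [-8, -8, -5, -5]
GT        [-8, -8, 0]
EQ        [-8, 0]
SWAP      [0, -8]

[0, -8]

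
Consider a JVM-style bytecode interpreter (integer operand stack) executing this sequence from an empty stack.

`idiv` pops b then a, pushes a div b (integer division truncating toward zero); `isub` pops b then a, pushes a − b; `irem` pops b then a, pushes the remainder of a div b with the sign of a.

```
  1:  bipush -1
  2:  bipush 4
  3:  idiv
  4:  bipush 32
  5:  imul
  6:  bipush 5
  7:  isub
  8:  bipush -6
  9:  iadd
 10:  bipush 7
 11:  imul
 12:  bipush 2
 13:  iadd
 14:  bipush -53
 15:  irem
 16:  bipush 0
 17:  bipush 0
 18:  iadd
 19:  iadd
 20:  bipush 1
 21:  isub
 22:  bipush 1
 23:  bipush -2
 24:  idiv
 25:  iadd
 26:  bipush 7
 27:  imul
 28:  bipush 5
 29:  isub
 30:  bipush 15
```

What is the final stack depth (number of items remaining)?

bipush -1  -> [-1]
bipush 4   -> [-1, 4]
idiv       -> [0]
bipush 32  -> [0, 32]
imul       -> [0]
bipush 5   -> [0, 5]
isub       -> [-5]
bipush -6  -> [-5, -6]
iadd       -> [-11]
bipush 7   -> [-11, 7]
imul       -> [-77]
bipush 2   -> [-77, 2]
iadd       -> [-75]
bipush -53 -> [-75, -53]
irem       -> [-22]
bipush 0   -> [-22, 0]
bipush 0   -> [-22, 0, 0]
iadd       -> [-22, 0]
iadd       -> [-22]
bipush 1   -> [-22, 1]
isub       -> [-23]
bipush 1   -> [-23, 1]
bipush -2  -> [-23, 1, -2]
idiv       -> [-23, 0]
iadd       -> [-23]
bipush 7   -> [-23, 7]
imul       -> [-161]
bipush 5   -> [-161, 5]
isub       -> [-166]
bipush 15  -> [-166, 15]

2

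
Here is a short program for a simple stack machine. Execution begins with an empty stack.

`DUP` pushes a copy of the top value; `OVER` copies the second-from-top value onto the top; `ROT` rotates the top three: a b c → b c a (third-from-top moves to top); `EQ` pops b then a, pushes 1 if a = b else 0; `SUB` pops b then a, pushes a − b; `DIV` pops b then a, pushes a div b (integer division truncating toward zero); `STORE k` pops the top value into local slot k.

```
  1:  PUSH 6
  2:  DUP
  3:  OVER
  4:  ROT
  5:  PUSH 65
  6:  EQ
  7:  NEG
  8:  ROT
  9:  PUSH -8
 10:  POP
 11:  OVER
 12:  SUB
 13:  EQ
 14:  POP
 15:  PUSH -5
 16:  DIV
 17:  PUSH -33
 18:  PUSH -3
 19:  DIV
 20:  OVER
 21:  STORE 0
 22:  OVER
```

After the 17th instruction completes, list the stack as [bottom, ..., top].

[-1, -33]

PUSH 6    6
DUP       6 6
OVER      6 6 6
ROT       6 6 6
PUSH 65   6 6 6 65
EQ        6 6 0
NEG       6 6 0
ROT       6 0 6
PUSH -8   6 0 6 -8
POP       6 0 6
OVER      6 0 6 0
SUB       6 0 6
EQ        6 0
POP       6
PUSH -5   6 -5
DIV       -1
PUSH -33  -1 -33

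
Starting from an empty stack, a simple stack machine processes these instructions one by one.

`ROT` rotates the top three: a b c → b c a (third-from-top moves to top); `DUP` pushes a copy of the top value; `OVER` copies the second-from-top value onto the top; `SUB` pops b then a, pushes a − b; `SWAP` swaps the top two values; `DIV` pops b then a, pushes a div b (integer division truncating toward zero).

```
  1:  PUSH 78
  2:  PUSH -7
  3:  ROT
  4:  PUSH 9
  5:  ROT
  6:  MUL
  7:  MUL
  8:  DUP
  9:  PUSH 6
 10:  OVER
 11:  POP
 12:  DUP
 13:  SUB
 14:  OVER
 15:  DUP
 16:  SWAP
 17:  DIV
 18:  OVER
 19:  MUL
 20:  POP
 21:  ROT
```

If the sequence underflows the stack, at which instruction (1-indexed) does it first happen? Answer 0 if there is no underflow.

3

PUSH 78  [78]
PUSH -7  [78, -7]
ROT  — needs 3 operands, stack has 2 → underflow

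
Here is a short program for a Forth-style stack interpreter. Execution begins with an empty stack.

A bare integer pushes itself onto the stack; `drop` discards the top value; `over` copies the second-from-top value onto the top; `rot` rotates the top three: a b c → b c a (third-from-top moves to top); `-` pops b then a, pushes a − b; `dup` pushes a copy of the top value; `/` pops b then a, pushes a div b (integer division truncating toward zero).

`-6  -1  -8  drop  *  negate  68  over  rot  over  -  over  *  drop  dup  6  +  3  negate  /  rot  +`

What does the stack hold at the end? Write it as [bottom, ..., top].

[-6, 68]

-6      [-6]
-1      [-6, -1]
-8      [-6, -1, -8]
drop    [-6, -1]
*       [6]
negate  [-6]
68      [-6, 68]
over    [-6, 68, -6]
rot     [68, -6, -6]
over    [68, -6, -6, -6]
-       [68, -6, 0]
over    [68, -6, 0, -6]
*       [68, -6, 0]
drop    [68, -6]
dup     [68, -6, -6]
6       [68, -6, -6, 6]
+       [68, -6, 0]
3       [68, -6, 0, 3]
negate  [68, -6, 0, -3]
/       [68, -6, 0]
rot     [-6, 0, 68]
+       [-6, 68]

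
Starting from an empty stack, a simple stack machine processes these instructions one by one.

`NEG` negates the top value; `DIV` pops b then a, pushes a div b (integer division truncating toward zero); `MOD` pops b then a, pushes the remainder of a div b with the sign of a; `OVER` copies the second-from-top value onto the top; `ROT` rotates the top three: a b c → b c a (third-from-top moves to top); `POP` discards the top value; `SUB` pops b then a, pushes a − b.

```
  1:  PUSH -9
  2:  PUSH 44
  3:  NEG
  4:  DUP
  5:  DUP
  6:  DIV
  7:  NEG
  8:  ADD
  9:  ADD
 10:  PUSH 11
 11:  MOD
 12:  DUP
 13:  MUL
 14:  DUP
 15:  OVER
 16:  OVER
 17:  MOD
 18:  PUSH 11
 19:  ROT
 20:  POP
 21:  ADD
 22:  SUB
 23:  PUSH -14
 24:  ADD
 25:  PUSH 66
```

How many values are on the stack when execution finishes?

PUSH -9   [-9]
PUSH 44   [-9, 44]
NEG       [-9, -44]
DUP       [-9, -44, -44]
DUP       [-9, -44, -44, -44]
DIV       [-9, -44, 1]
NEG       [-9, -44, -1]
ADD       [-9, -45]
ADD       [-54]
PUSH 11   [-54, 11]
MOD       [-10]
DUP       [-10, -10]
MUL       [100]
DUP       [100, 100]
OVER      [100, 100, 100]
OVER      [100, 100, 100, 100]
MOD       [100, 100, 0]
PUSH 11   [100, 100, 0, 11]
ROT       [100, 0, 11, 100]
POP       [100, 0, 11]
ADD       [100, 11]
SUB       [89]
PUSH -14  [89, -14]
ADD       [75]
PUSH 66   [75, 66]

2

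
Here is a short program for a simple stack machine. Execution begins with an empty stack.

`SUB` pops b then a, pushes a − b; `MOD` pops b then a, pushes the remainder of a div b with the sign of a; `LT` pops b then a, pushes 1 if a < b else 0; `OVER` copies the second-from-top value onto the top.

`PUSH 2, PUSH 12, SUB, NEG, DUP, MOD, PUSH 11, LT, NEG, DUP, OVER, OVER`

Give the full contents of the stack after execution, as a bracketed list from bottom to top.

PUSH 2   [2]
PUSH 12  [2, 12]
SUB      [-10]
NEG      [10]
DUP      [10, 10]
MOD      [0]
PUSH 11  [0, 11]
LT       [1]
NEG      [-1]
DUP      [-1, -1]
OVER     [-1, -1, -1]
OVER     [-1, -1, -1, -1]

[-1, -1, -1, -1]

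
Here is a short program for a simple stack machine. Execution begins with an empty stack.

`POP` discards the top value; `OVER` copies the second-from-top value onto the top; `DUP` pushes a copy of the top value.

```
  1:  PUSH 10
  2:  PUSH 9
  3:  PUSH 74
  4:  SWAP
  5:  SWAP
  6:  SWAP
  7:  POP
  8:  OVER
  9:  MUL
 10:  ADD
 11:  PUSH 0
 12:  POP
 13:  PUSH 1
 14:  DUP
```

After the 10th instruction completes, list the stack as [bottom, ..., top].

PUSH 10  [10]
PUSH 9   [10, 9]
PUSH 74  [10, 9, 74]
SWAP     [10, 74, 9]
SWAP     [10, 9, 74]
SWAP     [10, 74, 9]
POP      [10, 74]
OVER     [10, 74, 10]
MUL      [10, 740]
ADD      [750]

[750]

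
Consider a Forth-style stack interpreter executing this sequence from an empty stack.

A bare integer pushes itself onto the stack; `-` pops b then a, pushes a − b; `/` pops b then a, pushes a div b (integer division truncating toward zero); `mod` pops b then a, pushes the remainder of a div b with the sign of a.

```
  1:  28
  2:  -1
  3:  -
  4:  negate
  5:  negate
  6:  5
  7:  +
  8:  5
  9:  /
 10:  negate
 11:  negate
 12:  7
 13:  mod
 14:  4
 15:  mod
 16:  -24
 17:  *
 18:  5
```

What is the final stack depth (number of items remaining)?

2

28     : 28
-1     : 28 -1
-      : 29
negate : -29
negate : 29
5      : 29 5
+      : 34
5      : 34 5
/      : 6
negate : -6
negate : 6
7      : 6 7
mod    : 6
4      : 6 4
mod    : 2
-24    : 2 -24
*      : -48
5      : -48 5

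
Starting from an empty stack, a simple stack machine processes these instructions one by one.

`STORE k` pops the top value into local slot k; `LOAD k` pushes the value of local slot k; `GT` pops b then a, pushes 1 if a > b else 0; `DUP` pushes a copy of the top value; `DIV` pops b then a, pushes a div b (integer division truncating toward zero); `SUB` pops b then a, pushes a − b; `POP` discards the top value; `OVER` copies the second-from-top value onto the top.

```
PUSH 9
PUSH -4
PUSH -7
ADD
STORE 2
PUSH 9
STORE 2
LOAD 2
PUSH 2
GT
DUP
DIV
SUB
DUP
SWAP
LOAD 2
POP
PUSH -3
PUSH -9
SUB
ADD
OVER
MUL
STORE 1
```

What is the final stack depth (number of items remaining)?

PUSH 9   9
PUSH -4  9 -4
PUSH -7  9 -4 -7
ADD      9 -11
STORE 2  9
PUSH 9   9 9
STORE 2  9
LOAD 2   9 9
PUSH 2   9 9 2
GT       9 1
DUP      9 1 1
DIV      9 1
SUB      8
DUP      8 8
SWAP     8 8
LOAD 2   8 8 9
POP      8 8
PUSH -3  8 8 -3
PUSH -9  8 8 -3 -9
SUB      8 8 6
ADD      8 14
OVER     8 14 8
MUL      8 112
STORE 1  8

1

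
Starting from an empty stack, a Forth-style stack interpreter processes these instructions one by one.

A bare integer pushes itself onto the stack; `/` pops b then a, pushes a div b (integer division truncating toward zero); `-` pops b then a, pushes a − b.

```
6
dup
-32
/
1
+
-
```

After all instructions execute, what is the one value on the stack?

6    [6]
dup  [6, 6]
-32  [6, 6, -32]
/    [6, 0]
1    [6, 0, 1]
+    [6, 1]
-    [5]

5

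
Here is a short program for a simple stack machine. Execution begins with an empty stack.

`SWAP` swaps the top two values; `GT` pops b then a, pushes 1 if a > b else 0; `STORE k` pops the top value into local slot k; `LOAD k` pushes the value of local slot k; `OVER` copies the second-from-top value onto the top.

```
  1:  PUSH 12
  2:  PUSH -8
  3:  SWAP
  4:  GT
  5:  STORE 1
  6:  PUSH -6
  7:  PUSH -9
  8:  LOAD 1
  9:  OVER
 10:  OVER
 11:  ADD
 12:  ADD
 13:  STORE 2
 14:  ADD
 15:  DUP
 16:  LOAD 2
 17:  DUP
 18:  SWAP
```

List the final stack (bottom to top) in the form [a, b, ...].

[-15, -15, -9, -9]

PUSH 12 : [12]
PUSH -8 : [12, -8]
SWAP    : [-8, 12]
GT      : [0]
STORE 1 : []
PUSH -6 : [-6]
PUSH -9 : [-6, -9]
LOAD 1  : [-6, -9, 0]
OVER    : [-6, -9, 0, -9]
OVER    : [-6, -9, 0, -9, 0]
ADD     : [-6, -9, 0, -9]
ADD     : [-6, -9, -9]
STORE 2 : [-6, -9]
ADD     : [-15]
DUP     : [-15, -15]
LOAD 2  : [-15, -15, -9]
DUP     : [-15, -15, -9, -9]
SWAP    : [-15, -15, -9, -9]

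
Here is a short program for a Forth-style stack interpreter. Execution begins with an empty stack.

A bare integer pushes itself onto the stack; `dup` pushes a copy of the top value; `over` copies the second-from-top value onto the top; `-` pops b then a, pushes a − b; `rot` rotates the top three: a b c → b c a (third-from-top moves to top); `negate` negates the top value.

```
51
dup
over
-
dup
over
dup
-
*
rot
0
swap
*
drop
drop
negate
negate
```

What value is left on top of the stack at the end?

0

51     → [51]
dup    → [51, 51]
over   → [51, 51, 51]
-      → [51, 0]
dup    → [51, 0, 0]
over   → [51, 0, 0, 0]
dup    → [51, 0, 0, 0, 0]
-      → [51, 0, 0, 0]
*      → [51, 0, 0]
rot    → [0, 0, 51]
0      → [0, 0, 51, 0]
swap   → [0, 0, 0, 51]
*      → [0, 0, 0]
drop   → [0, 0]
drop   → [0]
negate → [0]
negate → [0]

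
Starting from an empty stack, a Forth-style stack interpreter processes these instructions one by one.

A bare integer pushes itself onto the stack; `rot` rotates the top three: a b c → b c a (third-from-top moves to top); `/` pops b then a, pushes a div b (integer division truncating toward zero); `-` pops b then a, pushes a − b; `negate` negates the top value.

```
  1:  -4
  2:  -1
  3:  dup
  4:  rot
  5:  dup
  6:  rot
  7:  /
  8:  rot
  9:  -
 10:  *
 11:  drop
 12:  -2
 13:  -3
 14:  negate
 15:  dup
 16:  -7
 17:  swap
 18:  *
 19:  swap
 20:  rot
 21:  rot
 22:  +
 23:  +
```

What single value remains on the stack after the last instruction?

-4      [-4]
-1      [-4, -1]
dup     [-4, -1, -1]
rot     [-1, -1, -4]
dup     [-1, -1, -4, -4]
rot     [-1, -4, -4, -1]
/       [-1, -4, 4]
rot     [-4, 4, -1]
-       [-4, 5]
*       [-20]
drop    []
-2      [-2]
-3      [-2, -3]
negate  [-2, 3]
dup     [-2, 3, 3]
-7      [-2, 3, 3, -7]
swap    [-2, 3, -7, 3]
*       [-2, 3, -21]
swap    [-2, -21, 3]
rot     [-21, 3, -2]
rot     [3, -2, -21]
+       [3, -23]
+       [-20]

-20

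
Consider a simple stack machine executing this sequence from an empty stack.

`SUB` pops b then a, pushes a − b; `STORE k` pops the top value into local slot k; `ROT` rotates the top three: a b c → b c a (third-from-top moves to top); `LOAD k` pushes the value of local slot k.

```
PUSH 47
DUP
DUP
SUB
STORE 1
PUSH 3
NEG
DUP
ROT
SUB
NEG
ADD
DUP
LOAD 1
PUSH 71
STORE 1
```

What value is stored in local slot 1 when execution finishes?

71

PUSH 47 -> [47]
DUP     -> [47, 47]
DUP     -> [47, 47, 47]
SUB     -> [47, 0]
STORE 1 -> [47]
PUSH 3  -> [47, 3]
NEG     -> [47, -3]
DUP     -> [47, -3, -3]
ROT     -> [-3, -3, 47]
SUB     -> [-3, -50]
NEG     -> [-3, 50]
ADD     -> [47]
DUP     -> [47, 47]
LOAD 1  -> [47, 47, 0]
PUSH 71 -> [47, 47, 0, 71]
STORE 1 -> [47, 47, 0]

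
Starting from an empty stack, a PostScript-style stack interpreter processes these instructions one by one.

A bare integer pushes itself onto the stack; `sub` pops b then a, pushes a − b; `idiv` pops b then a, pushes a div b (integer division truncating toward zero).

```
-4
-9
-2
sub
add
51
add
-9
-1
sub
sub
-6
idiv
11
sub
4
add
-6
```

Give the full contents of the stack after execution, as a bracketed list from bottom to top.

-4   -> -4
-9   -> -4 -9
-2   -> -4 -9 -2
sub  -> -4 -7
add  -> -11
51   -> -11 51
add  -> 40
-9   -> 40 -9
-1   -> 40 -9 -1
sub  -> 40 -8
sub  -> 48
-6   -> 48 -6
idiv -> -8
11   -> -8 11
sub  -> -19
4    -> -19 4
add  -> -15
-6   -> -15 -6

[-15, -6]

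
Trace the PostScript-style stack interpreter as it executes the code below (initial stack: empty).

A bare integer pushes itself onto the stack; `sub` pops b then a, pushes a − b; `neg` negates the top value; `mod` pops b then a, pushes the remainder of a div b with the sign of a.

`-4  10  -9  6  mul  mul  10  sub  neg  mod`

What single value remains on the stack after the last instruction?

-4

-4   [-4]
10   [-4, 10]
-9   [-4, 10, -9]
6    [-4, 10, -9, 6]
mul  [-4, 10, -54]
mul  [-4, -540]
10   [-4, -540, 10]
sub  [-4, -550]
neg  [-4, 550]
mod  [-4]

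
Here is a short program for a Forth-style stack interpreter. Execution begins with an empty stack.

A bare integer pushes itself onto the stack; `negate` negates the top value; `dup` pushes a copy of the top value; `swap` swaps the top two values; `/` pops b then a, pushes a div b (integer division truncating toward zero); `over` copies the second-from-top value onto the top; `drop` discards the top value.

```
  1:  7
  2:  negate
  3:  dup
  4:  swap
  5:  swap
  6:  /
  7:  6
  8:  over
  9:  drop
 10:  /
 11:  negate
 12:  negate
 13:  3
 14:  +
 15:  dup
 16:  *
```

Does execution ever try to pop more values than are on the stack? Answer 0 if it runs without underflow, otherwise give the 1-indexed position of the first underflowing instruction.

7      → 7
negate → -7
dup    → -7 -7
swap   → -7 -7
swap   → -7 -7
/      → 1
6      → 1 6
over   → 1 6 1
drop   → 1 6
/      → 0
negate → 0
negate → 0
3      → 0 3
+      → 3
dup    → 3 3
*      → 9

0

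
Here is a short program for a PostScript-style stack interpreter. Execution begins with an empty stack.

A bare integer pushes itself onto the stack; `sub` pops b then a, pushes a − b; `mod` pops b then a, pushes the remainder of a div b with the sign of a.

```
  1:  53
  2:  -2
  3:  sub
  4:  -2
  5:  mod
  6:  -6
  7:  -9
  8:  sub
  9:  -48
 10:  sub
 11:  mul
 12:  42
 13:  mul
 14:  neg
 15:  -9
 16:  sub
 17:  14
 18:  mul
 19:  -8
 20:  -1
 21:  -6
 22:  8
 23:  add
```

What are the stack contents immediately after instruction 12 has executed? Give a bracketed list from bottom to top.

[51, 42]

53  → [53]
-2  → [53, -2]
sub → [55]
-2  → [55, -2]
mod → [1]
-6  → [1, -6]
-9  → [1, -6, -9]
sub → [1, 3]
-48 → [1, 3, -48]
sub → [1, 51]
mul → [51]
42  → [51, 42]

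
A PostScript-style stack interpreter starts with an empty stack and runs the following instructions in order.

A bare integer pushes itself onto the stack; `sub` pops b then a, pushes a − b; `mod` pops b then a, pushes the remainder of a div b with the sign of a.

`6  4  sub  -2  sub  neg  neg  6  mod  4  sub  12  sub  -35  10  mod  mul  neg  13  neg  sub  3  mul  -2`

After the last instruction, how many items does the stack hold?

2

6    6
4    6 4
sub  2
-2   2 -2
sub  4
neg  -4
neg  4
6    4 6
mod  4
4    4 4
sub  0
12   0 12
sub  -12
-35  -12 -35
10   -12 -35 10
mod  -12 -5
mul  60
neg  -60
13   -60 13
neg  -60 -13
sub  -47
3    -47 3
mul  -141
-2   -141 -2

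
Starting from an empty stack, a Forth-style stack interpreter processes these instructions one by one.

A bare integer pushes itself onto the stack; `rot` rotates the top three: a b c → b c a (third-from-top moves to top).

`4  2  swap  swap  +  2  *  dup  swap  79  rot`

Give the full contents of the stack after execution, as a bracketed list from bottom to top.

[12, 79, 12]

4     [4]
2     [4, 2]
swap  [2, 4]
swap  [4, 2]
+     [6]
2     [6, 2]
*     [12]
dup   [12, 12]
swap  [12, 12]
79    [12, 12, 79]
rot   [12, 79, 12]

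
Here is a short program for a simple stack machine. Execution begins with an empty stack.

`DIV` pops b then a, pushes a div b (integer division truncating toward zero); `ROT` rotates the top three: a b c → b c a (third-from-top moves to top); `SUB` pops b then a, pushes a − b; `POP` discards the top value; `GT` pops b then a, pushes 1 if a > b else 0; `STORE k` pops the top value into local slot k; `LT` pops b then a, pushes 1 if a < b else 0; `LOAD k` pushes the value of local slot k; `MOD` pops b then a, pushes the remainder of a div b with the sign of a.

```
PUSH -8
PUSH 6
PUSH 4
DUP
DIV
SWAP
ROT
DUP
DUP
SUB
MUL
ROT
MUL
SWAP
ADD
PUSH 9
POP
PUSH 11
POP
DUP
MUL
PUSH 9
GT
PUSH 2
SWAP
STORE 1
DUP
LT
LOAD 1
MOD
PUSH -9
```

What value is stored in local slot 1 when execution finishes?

PUSH -8 -> [-8]
PUSH 6  -> [-8, 6]
PUSH 4  -> [-8, 6, 4]
DUP     -> [-8, 6, 4, 4]
DIV     -> [-8, 6, 1]
SWAP    -> [-8, 1, 6]
ROT     -> [1, 6, -8]
DUP     -> [1, 6, -8, -8]
DUP     -> [1, 6, -8, -8, -8]
SUB     -> [1, 6, -8, 0]
MUL     -> [1, 6, 0]
ROT     -> [6, 0, 1]
MUL     -> [6, 0]
SWAP    -> [0, 6]
ADD     -> [6]
PUSH 9  -> [6, 9]
POP     -> [6]
PUSH 11 -> [6, 11]
POP     -> [6]
DUP     -> [6, 6]
MUL     -> [36]
PUSH 9  -> [36, 9]
GT      -> [1]
PUSH 2  -> [1, 2]
SWAP    -> [2, 1]
STORE 1 -> [2]
DUP     -> [2, 2]
LT      -> [0]
LOAD 1  -> [0, 1]
MOD     -> [0]
PUSH -9 -> [0, -9]

1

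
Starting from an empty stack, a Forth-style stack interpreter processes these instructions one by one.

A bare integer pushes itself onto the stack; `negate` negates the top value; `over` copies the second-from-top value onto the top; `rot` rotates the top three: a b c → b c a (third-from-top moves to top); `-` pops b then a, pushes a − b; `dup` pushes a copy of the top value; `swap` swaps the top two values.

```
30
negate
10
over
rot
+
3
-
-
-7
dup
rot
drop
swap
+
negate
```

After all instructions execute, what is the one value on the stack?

14

30      [30]
negate  [-30]
10      [-30, 10]
over    [-30, 10, -30]
rot     [10, -30, -30]
+       [10, -60]
3       [10, -60, 3]
-       [10, -63]
-       [73]
-7      [73, -7]
dup     [73, -7, -7]
rot     [-7, -7, 73]
drop    [-7, -7]
swap    [-7, -7]
+       [-14]
negate  [14]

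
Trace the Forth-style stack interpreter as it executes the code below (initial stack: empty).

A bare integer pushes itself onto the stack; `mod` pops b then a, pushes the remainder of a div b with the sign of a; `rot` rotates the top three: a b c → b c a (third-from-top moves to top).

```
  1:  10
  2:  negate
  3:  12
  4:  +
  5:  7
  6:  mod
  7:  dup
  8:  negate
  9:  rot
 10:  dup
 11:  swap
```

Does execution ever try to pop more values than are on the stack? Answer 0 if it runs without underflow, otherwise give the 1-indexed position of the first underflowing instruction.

10     → 10
negate → -10
12     → -10 12
+      → 2
7      → 2 7
mod    → 2
dup    → 2 2
negate → 2 -2
rot  — needs 3 operands, stack has 2 → underflow

9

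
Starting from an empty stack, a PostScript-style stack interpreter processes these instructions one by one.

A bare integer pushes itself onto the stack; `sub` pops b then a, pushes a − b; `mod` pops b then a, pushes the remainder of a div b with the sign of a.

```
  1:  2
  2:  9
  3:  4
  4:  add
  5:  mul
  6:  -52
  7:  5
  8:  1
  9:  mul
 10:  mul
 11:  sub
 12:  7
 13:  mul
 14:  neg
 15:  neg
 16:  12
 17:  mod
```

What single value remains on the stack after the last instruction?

2   → 2
9   → 2 9
4   → 2 9 4
add → 2 13
mul → 26
-52 → 26 -52
5   → 26 -52 5
1   → 26 -52 5 1
mul → 26 -52 5
mul → 26 -260
sub → 286
7   → 286 7
mul → 2002
neg → -2002
neg → 2002
12  → 2002 12
mod → 10

10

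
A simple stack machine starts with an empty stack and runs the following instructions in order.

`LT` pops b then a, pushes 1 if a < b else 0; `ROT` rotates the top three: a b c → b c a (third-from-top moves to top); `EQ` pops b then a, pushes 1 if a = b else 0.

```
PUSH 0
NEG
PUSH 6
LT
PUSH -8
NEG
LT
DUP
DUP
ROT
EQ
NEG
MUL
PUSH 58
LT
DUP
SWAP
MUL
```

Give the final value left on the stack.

1

PUSH 0  → 0
NEG     → 0
PUSH 6  → 0 6
LT      → 1
PUSH -8 → 1 -8
NEG     → 1 8
LT      → 1
DUP     → 1 1
DUP     → 1 1 1
ROT     → 1 1 1
EQ      → 1 1
NEG     → 1 -1
MUL     → -1
PUSH 58 → -1 58
LT      → 1
DUP     → 1 1
SWAP    → 1 1
MUL     → 1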